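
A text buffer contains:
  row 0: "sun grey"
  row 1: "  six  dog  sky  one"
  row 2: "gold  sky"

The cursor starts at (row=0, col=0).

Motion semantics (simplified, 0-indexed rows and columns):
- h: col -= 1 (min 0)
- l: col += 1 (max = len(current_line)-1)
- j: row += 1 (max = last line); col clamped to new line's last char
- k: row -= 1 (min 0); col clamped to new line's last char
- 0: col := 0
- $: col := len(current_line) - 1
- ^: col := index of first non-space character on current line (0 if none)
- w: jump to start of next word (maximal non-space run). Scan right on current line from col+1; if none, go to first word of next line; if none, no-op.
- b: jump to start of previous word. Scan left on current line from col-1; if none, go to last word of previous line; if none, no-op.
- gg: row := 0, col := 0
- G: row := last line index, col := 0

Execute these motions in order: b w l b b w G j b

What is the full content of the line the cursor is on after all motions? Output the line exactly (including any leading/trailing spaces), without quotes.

After 1 (b): row=0 col=0 char='s'
After 2 (w): row=0 col=4 char='g'
After 3 (l): row=0 col=5 char='r'
After 4 (b): row=0 col=4 char='g'
After 5 (b): row=0 col=0 char='s'
After 6 (w): row=0 col=4 char='g'
After 7 (G): row=2 col=0 char='g'
After 8 (j): row=2 col=0 char='g'
After 9 (b): row=1 col=17 char='o'

Answer:   six  dog  sky  one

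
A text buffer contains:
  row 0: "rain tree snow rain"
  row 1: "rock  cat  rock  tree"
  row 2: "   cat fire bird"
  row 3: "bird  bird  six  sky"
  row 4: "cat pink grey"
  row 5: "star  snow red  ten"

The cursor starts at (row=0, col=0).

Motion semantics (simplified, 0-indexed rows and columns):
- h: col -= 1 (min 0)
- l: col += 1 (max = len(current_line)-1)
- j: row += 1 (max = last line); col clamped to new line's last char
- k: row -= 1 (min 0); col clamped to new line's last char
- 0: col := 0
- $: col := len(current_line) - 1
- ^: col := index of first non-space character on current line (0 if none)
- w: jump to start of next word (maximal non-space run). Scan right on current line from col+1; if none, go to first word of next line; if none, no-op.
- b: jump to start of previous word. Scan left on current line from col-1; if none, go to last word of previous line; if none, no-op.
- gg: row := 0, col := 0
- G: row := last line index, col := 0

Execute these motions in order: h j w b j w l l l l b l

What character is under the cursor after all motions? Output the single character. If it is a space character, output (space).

After 1 (h): row=0 col=0 char='r'
After 2 (j): row=1 col=0 char='r'
After 3 (w): row=1 col=6 char='c'
After 4 (b): row=1 col=0 char='r'
After 5 (j): row=2 col=0 char='_'
After 6 (w): row=2 col=3 char='c'
After 7 (l): row=2 col=4 char='a'
After 8 (l): row=2 col=5 char='t'
After 9 (l): row=2 col=6 char='_'
After 10 (l): row=2 col=7 char='f'
After 11 (b): row=2 col=3 char='c'
After 12 (l): row=2 col=4 char='a'

Answer: a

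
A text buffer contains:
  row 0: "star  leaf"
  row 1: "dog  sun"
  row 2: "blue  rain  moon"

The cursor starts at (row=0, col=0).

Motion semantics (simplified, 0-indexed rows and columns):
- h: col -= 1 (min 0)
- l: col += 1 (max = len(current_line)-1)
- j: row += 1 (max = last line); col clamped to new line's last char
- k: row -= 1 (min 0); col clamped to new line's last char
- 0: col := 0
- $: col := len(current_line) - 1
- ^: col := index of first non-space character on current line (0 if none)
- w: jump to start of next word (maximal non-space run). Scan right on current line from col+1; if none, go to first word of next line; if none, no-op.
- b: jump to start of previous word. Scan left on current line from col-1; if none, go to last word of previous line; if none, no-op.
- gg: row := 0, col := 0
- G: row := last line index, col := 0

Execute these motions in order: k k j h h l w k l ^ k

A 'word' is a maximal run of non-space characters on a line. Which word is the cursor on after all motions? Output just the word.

After 1 (k): row=0 col=0 char='s'
After 2 (k): row=0 col=0 char='s'
After 3 (j): row=1 col=0 char='d'
After 4 (h): row=1 col=0 char='d'
After 5 (h): row=1 col=0 char='d'
After 6 (l): row=1 col=1 char='o'
After 7 (w): row=1 col=5 char='s'
After 8 (k): row=0 col=5 char='_'
After 9 (l): row=0 col=6 char='l'
After 10 (^): row=0 col=0 char='s'
After 11 (k): row=0 col=0 char='s'

Answer: star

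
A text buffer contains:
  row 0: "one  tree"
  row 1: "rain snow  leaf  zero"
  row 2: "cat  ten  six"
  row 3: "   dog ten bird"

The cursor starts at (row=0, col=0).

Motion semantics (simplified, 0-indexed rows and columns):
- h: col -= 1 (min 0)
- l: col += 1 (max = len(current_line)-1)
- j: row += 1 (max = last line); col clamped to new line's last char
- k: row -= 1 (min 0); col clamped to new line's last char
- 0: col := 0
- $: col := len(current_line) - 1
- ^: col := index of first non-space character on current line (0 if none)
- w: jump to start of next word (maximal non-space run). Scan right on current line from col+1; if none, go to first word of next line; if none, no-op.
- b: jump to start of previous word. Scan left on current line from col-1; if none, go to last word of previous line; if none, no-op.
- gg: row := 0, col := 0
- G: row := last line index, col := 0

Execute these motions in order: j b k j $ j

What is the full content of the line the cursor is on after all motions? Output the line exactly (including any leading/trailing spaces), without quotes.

Answer: cat  ten  six

Derivation:
After 1 (j): row=1 col=0 char='r'
After 2 (b): row=0 col=5 char='t'
After 3 (k): row=0 col=5 char='t'
After 4 (j): row=1 col=5 char='s'
After 5 ($): row=1 col=20 char='o'
After 6 (j): row=2 col=12 char='x'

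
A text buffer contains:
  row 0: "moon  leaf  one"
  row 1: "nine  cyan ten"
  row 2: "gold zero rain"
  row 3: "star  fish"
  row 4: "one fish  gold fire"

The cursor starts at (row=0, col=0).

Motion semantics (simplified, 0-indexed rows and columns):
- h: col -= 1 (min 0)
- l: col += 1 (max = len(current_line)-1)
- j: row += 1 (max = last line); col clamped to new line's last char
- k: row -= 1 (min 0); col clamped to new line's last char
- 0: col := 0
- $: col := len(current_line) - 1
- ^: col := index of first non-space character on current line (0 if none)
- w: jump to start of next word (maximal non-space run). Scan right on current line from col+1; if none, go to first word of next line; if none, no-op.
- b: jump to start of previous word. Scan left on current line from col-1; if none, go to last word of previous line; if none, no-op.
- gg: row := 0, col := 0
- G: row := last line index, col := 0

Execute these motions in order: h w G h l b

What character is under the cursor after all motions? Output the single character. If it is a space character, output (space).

Answer: o

Derivation:
After 1 (h): row=0 col=0 char='m'
After 2 (w): row=0 col=6 char='l'
After 3 (G): row=4 col=0 char='o'
After 4 (h): row=4 col=0 char='o'
After 5 (l): row=4 col=1 char='n'
After 6 (b): row=4 col=0 char='o'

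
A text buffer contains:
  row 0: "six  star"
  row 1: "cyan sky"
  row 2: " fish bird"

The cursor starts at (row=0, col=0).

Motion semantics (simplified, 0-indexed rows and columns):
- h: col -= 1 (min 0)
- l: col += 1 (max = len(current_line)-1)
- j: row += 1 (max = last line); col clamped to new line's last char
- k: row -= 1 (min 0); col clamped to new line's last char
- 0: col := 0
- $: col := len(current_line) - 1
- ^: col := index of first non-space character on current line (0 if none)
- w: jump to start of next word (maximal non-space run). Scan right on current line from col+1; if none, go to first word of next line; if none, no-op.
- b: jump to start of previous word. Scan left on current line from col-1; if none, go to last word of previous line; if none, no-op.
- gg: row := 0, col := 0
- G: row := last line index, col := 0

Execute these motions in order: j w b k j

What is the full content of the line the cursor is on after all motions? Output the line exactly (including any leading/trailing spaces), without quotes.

Answer: cyan sky

Derivation:
After 1 (j): row=1 col=0 char='c'
After 2 (w): row=1 col=5 char='s'
After 3 (b): row=1 col=0 char='c'
After 4 (k): row=0 col=0 char='s'
After 5 (j): row=1 col=0 char='c'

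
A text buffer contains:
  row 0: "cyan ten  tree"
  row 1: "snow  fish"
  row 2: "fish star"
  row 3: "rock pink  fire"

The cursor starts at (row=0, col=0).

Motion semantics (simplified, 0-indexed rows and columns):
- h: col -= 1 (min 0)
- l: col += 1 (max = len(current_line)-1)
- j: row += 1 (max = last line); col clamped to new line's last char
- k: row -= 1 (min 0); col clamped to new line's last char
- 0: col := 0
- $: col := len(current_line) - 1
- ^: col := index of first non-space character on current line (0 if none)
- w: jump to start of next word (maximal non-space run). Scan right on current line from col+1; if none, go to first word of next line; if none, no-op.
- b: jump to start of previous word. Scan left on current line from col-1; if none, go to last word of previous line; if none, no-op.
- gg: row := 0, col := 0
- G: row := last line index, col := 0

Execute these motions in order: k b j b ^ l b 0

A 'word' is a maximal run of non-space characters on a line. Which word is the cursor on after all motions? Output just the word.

Answer: cyan

Derivation:
After 1 (k): row=0 col=0 char='c'
After 2 (b): row=0 col=0 char='c'
After 3 (j): row=1 col=0 char='s'
After 4 (b): row=0 col=10 char='t'
After 5 (^): row=0 col=0 char='c'
After 6 (l): row=0 col=1 char='y'
After 7 (b): row=0 col=0 char='c'
After 8 (0): row=0 col=0 char='c'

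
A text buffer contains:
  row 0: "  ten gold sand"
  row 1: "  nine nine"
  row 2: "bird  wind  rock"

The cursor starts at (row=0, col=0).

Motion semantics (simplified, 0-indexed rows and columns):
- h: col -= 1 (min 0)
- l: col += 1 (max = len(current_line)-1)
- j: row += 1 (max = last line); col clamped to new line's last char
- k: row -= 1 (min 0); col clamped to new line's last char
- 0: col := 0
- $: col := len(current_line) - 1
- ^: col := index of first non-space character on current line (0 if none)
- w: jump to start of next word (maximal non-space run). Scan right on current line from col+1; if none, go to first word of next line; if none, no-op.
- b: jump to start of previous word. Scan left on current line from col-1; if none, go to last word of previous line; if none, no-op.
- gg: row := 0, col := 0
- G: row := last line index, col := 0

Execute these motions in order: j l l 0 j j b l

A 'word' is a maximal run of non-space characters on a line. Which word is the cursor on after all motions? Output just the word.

Answer: nine

Derivation:
After 1 (j): row=1 col=0 char='_'
After 2 (l): row=1 col=1 char='_'
After 3 (l): row=1 col=2 char='n'
After 4 (0): row=1 col=0 char='_'
After 5 (j): row=2 col=0 char='b'
After 6 (j): row=2 col=0 char='b'
After 7 (b): row=1 col=7 char='n'
After 8 (l): row=1 col=8 char='i'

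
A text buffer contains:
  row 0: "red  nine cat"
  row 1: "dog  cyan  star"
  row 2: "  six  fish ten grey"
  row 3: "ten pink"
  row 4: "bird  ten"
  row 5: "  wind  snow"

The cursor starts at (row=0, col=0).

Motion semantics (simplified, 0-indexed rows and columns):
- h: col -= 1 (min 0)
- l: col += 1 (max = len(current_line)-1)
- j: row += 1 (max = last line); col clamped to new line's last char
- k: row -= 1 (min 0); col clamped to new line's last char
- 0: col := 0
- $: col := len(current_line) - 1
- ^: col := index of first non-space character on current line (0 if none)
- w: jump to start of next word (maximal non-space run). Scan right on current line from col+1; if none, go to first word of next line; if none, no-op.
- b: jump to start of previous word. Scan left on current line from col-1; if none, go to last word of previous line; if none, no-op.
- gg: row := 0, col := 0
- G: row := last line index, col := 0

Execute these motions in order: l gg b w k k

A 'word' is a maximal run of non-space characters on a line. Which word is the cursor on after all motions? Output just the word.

Answer: nine

Derivation:
After 1 (l): row=0 col=1 char='e'
After 2 (gg): row=0 col=0 char='r'
After 3 (b): row=0 col=0 char='r'
After 4 (w): row=0 col=5 char='n'
After 5 (k): row=0 col=5 char='n'
After 6 (k): row=0 col=5 char='n'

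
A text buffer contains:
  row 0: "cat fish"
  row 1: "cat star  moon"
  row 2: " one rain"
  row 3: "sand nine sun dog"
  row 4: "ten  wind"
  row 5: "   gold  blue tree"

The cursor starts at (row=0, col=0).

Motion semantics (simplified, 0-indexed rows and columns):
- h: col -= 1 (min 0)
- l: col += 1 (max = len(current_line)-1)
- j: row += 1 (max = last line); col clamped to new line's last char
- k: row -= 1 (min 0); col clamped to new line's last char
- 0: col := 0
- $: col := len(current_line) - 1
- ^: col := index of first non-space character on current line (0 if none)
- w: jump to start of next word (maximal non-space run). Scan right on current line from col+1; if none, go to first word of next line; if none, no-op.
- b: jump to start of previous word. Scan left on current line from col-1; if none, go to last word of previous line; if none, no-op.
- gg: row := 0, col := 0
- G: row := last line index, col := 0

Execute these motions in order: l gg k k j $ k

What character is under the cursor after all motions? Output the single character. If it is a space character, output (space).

After 1 (l): row=0 col=1 char='a'
After 2 (gg): row=0 col=0 char='c'
After 3 (k): row=0 col=0 char='c'
After 4 (k): row=0 col=0 char='c'
After 5 (j): row=1 col=0 char='c'
After 6 ($): row=1 col=13 char='n'
After 7 (k): row=0 col=7 char='h'

Answer: h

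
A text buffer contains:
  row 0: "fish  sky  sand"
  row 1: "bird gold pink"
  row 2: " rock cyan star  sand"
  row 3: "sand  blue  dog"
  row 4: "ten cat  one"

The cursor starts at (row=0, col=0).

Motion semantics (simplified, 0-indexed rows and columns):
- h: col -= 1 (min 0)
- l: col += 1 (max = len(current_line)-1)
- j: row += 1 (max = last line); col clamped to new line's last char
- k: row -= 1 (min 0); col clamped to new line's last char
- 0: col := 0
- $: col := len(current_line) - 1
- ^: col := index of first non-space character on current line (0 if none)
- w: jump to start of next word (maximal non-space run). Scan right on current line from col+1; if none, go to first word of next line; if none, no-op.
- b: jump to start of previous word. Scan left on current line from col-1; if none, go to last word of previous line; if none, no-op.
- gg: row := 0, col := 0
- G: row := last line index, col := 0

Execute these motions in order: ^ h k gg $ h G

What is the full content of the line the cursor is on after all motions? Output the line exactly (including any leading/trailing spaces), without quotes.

Answer: ten cat  one

Derivation:
After 1 (^): row=0 col=0 char='f'
After 2 (h): row=0 col=0 char='f'
After 3 (k): row=0 col=0 char='f'
After 4 (gg): row=0 col=0 char='f'
After 5 ($): row=0 col=14 char='d'
After 6 (h): row=0 col=13 char='n'
After 7 (G): row=4 col=0 char='t'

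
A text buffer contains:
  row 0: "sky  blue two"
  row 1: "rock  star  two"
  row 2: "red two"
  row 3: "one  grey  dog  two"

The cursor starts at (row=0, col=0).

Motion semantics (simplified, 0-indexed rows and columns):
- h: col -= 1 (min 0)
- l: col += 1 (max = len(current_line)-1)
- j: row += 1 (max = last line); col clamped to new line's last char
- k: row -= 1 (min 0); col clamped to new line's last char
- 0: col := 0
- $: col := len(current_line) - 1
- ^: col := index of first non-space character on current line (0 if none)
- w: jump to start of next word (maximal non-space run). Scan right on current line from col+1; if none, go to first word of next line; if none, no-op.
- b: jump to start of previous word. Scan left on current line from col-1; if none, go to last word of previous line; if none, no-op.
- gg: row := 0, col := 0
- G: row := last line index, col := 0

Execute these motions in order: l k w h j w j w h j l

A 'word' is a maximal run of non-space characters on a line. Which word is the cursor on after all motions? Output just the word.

After 1 (l): row=0 col=1 char='k'
After 2 (k): row=0 col=1 char='k'
After 3 (w): row=0 col=5 char='b'
After 4 (h): row=0 col=4 char='_'
After 5 (j): row=1 col=4 char='_'
After 6 (w): row=1 col=6 char='s'
After 7 (j): row=2 col=6 char='o'
After 8 (w): row=3 col=0 char='o'
After 9 (h): row=3 col=0 char='o'
After 10 (j): row=3 col=0 char='o'
After 11 (l): row=3 col=1 char='n'

Answer: one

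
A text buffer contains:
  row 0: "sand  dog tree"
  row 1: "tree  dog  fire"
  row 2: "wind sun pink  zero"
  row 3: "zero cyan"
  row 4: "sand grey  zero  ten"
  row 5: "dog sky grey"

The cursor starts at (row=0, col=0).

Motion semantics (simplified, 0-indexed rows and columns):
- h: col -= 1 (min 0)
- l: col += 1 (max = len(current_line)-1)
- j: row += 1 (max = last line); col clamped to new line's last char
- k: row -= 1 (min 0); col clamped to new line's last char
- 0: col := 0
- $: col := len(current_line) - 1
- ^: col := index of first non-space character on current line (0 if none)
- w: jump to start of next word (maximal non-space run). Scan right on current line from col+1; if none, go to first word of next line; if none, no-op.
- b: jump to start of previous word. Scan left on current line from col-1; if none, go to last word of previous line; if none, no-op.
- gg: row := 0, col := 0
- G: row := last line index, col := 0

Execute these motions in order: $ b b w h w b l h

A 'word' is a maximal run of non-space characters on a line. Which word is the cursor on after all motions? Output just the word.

Answer: dog

Derivation:
After 1 ($): row=0 col=13 char='e'
After 2 (b): row=0 col=10 char='t'
After 3 (b): row=0 col=6 char='d'
After 4 (w): row=0 col=10 char='t'
After 5 (h): row=0 col=9 char='_'
After 6 (w): row=0 col=10 char='t'
After 7 (b): row=0 col=6 char='d'
After 8 (l): row=0 col=7 char='o'
After 9 (h): row=0 col=6 char='d'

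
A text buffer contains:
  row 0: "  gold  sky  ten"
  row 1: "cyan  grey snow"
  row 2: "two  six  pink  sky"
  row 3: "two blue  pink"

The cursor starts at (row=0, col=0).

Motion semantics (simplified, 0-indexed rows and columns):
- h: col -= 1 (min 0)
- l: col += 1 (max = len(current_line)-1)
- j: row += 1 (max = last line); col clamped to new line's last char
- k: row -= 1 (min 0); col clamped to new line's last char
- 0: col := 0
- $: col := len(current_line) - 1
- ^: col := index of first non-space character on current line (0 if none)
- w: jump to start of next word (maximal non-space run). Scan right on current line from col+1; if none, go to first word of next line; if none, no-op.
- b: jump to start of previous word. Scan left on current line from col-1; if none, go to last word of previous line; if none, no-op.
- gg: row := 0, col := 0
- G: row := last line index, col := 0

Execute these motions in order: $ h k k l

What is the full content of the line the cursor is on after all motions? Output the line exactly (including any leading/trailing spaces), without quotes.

After 1 ($): row=0 col=15 char='n'
After 2 (h): row=0 col=14 char='e'
After 3 (k): row=0 col=14 char='e'
After 4 (k): row=0 col=14 char='e'
After 5 (l): row=0 col=15 char='n'

Answer:   gold  sky  ten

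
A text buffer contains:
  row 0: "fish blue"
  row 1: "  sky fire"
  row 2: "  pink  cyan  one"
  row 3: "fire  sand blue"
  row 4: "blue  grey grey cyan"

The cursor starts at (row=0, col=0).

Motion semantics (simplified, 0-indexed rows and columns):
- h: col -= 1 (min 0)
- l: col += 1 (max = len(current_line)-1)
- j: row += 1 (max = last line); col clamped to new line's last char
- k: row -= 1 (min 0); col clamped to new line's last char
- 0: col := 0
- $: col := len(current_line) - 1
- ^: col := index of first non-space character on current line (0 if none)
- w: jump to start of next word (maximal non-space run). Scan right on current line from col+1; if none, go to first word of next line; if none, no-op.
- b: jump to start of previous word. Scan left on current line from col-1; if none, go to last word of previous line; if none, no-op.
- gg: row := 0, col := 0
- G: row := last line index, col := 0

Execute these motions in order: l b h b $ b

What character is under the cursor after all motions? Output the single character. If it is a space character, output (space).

Answer: b

Derivation:
After 1 (l): row=0 col=1 char='i'
After 2 (b): row=0 col=0 char='f'
After 3 (h): row=0 col=0 char='f'
After 4 (b): row=0 col=0 char='f'
After 5 ($): row=0 col=8 char='e'
After 6 (b): row=0 col=5 char='b'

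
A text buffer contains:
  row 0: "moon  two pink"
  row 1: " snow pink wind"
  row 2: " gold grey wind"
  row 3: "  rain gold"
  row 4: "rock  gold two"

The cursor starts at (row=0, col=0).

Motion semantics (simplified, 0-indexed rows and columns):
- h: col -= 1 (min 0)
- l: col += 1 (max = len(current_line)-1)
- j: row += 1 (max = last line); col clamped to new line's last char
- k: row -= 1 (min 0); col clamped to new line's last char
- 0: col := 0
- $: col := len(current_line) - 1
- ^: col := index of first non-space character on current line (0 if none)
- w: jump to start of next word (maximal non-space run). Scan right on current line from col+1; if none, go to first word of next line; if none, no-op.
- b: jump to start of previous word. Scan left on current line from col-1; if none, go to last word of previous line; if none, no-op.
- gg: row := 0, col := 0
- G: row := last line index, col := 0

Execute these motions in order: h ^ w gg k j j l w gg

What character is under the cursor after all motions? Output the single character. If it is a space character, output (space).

After 1 (h): row=0 col=0 char='m'
After 2 (^): row=0 col=0 char='m'
After 3 (w): row=0 col=6 char='t'
After 4 (gg): row=0 col=0 char='m'
After 5 (k): row=0 col=0 char='m'
After 6 (j): row=1 col=0 char='_'
After 7 (j): row=2 col=0 char='_'
After 8 (l): row=2 col=1 char='g'
After 9 (w): row=2 col=6 char='g'
After 10 (gg): row=0 col=0 char='m'

Answer: m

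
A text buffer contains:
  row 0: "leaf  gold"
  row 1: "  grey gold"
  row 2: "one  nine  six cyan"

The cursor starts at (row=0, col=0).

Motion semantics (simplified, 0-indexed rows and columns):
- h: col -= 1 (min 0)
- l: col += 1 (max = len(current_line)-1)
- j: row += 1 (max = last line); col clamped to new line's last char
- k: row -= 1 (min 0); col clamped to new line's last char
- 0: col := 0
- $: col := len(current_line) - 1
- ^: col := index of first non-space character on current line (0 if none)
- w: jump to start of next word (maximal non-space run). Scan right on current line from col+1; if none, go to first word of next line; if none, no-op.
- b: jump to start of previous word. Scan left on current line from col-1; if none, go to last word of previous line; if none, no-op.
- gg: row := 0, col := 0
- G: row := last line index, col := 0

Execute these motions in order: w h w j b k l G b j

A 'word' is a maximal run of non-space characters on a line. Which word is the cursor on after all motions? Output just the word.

After 1 (w): row=0 col=6 char='g'
After 2 (h): row=0 col=5 char='_'
After 3 (w): row=0 col=6 char='g'
After 4 (j): row=1 col=6 char='_'
After 5 (b): row=1 col=2 char='g'
After 6 (k): row=0 col=2 char='a'
After 7 (l): row=0 col=3 char='f'
After 8 (G): row=2 col=0 char='o'
After 9 (b): row=1 col=7 char='g'
After 10 (j): row=2 col=7 char='n'

Answer: nine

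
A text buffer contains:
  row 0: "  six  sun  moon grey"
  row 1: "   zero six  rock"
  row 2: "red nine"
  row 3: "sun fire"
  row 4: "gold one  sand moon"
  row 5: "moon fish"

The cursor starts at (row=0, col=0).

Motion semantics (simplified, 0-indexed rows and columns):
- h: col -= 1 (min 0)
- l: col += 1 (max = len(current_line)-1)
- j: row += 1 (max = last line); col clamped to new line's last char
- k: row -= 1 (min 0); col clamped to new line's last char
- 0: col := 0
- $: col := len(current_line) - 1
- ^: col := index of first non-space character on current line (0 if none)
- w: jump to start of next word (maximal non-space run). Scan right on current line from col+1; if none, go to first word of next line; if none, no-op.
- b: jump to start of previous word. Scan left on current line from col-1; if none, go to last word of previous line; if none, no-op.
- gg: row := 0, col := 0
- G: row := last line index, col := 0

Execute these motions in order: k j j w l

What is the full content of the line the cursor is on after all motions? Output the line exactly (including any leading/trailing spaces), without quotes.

Answer: red nine

Derivation:
After 1 (k): row=0 col=0 char='_'
After 2 (j): row=1 col=0 char='_'
After 3 (j): row=2 col=0 char='r'
After 4 (w): row=2 col=4 char='n'
After 5 (l): row=2 col=5 char='i'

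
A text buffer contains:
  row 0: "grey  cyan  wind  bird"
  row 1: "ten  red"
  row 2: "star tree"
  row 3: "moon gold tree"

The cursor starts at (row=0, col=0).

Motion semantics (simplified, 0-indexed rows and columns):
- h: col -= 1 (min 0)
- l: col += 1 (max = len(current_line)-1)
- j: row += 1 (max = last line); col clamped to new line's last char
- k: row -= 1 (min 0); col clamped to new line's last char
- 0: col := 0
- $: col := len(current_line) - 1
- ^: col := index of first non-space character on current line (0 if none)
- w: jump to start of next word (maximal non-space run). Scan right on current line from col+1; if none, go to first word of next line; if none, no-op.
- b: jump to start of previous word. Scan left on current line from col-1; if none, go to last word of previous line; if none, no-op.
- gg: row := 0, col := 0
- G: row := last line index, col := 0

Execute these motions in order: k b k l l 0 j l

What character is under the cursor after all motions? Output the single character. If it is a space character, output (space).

Answer: e

Derivation:
After 1 (k): row=0 col=0 char='g'
After 2 (b): row=0 col=0 char='g'
After 3 (k): row=0 col=0 char='g'
After 4 (l): row=0 col=1 char='r'
After 5 (l): row=0 col=2 char='e'
After 6 (0): row=0 col=0 char='g'
After 7 (j): row=1 col=0 char='t'
After 8 (l): row=1 col=1 char='e'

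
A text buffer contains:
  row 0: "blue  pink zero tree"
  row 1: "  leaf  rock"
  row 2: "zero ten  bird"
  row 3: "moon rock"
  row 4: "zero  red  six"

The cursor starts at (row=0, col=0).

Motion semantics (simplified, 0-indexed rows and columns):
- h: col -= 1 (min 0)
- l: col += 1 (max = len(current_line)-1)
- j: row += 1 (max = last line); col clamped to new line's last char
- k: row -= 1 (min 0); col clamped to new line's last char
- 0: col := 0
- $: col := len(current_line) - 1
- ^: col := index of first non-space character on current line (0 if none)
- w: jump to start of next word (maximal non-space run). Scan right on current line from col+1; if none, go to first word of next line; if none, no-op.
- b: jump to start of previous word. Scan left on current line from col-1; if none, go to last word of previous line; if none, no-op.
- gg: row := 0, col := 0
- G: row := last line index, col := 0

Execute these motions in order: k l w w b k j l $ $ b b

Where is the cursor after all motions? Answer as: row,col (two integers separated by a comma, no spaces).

After 1 (k): row=0 col=0 char='b'
After 2 (l): row=0 col=1 char='l'
After 3 (w): row=0 col=6 char='p'
After 4 (w): row=0 col=11 char='z'
After 5 (b): row=0 col=6 char='p'
After 6 (k): row=0 col=6 char='p'
After 7 (j): row=1 col=6 char='_'
After 8 (l): row=1 col=7 char='_'
After 9 ($): row=1 col=11 char='k'
After 10 ($): row=1 col=11 char='k'
After 11 (b): row=1 col=8 char='r'
After 12 (b): row=1 col=2 char='l'

Answer: 1,2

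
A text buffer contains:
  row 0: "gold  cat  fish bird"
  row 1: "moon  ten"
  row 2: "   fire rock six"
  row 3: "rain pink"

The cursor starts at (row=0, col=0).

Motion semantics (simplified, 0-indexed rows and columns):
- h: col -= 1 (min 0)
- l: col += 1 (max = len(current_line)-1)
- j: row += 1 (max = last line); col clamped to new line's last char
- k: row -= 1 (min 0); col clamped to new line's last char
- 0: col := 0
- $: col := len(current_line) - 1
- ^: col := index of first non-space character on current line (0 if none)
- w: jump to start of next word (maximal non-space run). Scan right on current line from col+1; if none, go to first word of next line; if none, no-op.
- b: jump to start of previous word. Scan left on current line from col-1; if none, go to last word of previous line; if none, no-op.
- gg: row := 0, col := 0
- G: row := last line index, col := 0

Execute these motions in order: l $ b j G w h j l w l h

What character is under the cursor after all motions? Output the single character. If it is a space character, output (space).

After 1 (l): row=0 col=1 char='o'
After 2 ($): row=0 col=19 char='d'
After 3 (b): row=0 col=16 char='b'
After 4 (j): row=1 col=8 char='n'
After 5 (G): row=3 col=0 char='r'
After 6 (w): row=3 col=5 char='p'
After 7 (h): row=3 col=4 char='_'
After 8 (j): row=3 col=4 char='_'
After 9 (l): row=3 col=5 char='p'
After 10 (w): row=3 col=5 char='p'
After 11 (l): row=3 col=6 char='i'
After 12 (h): row=3 col=5 char='p'

Answer: p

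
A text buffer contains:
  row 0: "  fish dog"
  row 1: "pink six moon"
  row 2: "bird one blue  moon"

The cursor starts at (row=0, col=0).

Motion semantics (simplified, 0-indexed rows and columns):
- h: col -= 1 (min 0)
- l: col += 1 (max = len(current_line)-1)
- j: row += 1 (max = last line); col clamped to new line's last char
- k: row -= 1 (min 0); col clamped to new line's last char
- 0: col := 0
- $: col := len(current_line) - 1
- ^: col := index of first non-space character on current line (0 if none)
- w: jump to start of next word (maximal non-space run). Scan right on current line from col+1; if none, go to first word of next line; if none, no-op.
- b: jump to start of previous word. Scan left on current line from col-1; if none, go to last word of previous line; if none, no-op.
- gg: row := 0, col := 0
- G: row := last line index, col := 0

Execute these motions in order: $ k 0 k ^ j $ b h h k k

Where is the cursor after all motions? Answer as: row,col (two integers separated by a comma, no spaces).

Answer: 0,7

Derivation:
After 1 ($): row=0 col=9 char='g'
After 2 (k): row=0 col=9 char='g'
After 3 (0): row=0 col=0 char='_'
After 4 (k): row=0 col=0 char='_'
After 5 (^): row=0 col=2 char='f'
After 6 (j): row=1 col=2 char='n'
After 7 ($): row=1 col=12 char='n'
After 8 (b): row=1 col=9 char='m'
After 9 (h): row=1 col=8 char='_'
After 10 (h): row=1 col=7 char='x'
After 11 (k): row=0 col=7 char='d'
After 12 (k): row=0 col=7 char='d'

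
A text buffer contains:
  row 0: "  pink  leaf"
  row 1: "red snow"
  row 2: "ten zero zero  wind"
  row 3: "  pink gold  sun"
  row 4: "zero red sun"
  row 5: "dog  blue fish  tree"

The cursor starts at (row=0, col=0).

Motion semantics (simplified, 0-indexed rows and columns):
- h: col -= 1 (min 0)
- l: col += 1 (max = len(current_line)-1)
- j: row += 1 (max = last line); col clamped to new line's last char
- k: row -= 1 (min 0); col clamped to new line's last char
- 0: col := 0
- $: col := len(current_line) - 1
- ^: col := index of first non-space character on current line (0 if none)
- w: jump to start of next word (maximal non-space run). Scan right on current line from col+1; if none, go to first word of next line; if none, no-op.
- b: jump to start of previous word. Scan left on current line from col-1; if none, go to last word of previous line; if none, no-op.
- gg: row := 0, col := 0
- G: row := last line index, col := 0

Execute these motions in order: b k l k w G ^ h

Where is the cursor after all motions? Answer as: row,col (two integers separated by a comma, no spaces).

After 1 (b): row=0 col=0 char='_'
After 2 (k): row=0 col=0 char='_'
After 3 (l): row=0 col=1 char='_'
After 4 (k): row=0 col=1 char='_'
After 5 (w): row=0 col=2 char='p'
After 6 (G): row=5 col=0 char='d'
After 7 (^): row=5 col=0 char='d'
After 8 (h): row=5 col=0 char='d'

Answer: 5,0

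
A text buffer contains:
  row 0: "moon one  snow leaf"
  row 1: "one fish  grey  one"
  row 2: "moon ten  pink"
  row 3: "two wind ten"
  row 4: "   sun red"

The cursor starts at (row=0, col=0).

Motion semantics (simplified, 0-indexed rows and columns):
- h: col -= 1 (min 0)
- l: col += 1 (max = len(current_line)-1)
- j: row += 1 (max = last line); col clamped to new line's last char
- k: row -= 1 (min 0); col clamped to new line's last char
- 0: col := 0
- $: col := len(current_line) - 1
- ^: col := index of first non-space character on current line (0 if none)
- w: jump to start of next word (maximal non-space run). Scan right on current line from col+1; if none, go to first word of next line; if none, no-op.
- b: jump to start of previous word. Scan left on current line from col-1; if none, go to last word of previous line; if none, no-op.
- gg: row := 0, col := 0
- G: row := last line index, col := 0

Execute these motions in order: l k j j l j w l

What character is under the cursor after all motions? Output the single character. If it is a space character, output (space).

Answer: i

Derivation:
After 1 (l): row=0 col=1 char='o'
After 2 (k): row=0 col=1 char='o'
After 3 (j): row=1 col=1 char='n'
After 4 (j): row=2 col=1 char='o'
After 5 (l): row=2 col=2 char='o'
After 6 (j): row=3 col=2 char='o'
After 7 (w): row=3 col=4 char='w'
After 8 (l): row=3 col=5 char='i'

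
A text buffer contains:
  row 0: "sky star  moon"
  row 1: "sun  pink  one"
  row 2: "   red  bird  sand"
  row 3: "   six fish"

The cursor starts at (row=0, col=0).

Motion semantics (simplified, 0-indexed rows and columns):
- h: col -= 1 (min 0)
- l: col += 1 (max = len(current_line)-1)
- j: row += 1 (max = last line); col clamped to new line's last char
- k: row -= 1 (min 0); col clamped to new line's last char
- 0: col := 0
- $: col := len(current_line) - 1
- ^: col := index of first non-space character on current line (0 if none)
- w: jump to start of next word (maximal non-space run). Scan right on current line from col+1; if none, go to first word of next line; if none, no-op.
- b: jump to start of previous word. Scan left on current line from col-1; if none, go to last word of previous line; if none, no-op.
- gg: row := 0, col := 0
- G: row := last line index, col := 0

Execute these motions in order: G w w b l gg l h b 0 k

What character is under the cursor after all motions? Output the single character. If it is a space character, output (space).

Answer: s

Derivation:
After 1 (G): row=3 col=0 char='_'
After 2 (w): row=3 col=3 char='s'
After 3 (w): row=3 col=7 char='f'
After 4 (b): row=3 col=3 char='s'
After 5 (l): row=3 col=4 char='i'
After 6 (gg): row=0 col=0 char='s'
After 7 (l): row=0 col=1 char='k'
After 8 (h): row=0 col=0 char='s'
After 9 (b): row=0 col=0 char='s'
After 10 (0): row=0 col=0 char='s'
After 11 (k): row=0 col=0 char='s'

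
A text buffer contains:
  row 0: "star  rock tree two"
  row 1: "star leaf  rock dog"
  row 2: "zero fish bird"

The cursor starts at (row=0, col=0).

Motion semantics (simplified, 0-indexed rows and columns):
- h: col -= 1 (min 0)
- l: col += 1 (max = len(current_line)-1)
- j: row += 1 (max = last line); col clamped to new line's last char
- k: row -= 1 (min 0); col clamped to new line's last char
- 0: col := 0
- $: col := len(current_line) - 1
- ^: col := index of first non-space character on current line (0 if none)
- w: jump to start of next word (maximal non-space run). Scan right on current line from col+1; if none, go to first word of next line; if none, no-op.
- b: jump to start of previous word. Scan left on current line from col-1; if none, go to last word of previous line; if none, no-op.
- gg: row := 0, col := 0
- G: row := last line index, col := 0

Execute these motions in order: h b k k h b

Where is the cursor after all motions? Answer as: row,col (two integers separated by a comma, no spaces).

After 1 (h): row=0 col=0 char='s'
After 2 (b): row=0 col=0 char='s'
After 3 (k): row=0 col=0 char='s'
After 4 (k): row=0 col=0 char='s'
After 5 (h): row=0 col=0 char='s'
After 6 (b): row=0 col=0 char='s'

Answer: 0,0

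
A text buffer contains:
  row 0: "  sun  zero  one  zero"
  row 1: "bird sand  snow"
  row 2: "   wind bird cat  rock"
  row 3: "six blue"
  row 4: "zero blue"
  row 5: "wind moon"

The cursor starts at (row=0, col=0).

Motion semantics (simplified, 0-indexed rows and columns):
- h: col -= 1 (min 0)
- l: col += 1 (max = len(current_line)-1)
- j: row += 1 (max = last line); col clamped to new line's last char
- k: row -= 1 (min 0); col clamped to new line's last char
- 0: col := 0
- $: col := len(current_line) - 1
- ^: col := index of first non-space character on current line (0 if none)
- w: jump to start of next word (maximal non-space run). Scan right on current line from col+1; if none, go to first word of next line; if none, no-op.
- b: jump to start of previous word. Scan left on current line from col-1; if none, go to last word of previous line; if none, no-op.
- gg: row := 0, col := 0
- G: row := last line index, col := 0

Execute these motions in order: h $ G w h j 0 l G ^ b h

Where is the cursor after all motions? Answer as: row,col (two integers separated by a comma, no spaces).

Answer: 4,4

Derivation:
After 1 (h): row=0 col=0 char='_'
After 2 ($): row=0 col=21 char='o'
After 3 (G): row=5 col=0 char='w'
After 4 (w): row=5 col=5 char='m'
After 5 (h): row=5 col=4 char='_'
After 6 (j): row=5 col=4 char='_'
After 7 (0): row=5 col=0 char='w'
After 8 (l): row=5 col=1 char='i'
After 9 (G): row=5 col=0 char='w'
After 10 (^): row=5 col=0 char='w'
After 11 (b): row=4 col=5 char='b'
After 12 (h): row=4 col=4 char='_'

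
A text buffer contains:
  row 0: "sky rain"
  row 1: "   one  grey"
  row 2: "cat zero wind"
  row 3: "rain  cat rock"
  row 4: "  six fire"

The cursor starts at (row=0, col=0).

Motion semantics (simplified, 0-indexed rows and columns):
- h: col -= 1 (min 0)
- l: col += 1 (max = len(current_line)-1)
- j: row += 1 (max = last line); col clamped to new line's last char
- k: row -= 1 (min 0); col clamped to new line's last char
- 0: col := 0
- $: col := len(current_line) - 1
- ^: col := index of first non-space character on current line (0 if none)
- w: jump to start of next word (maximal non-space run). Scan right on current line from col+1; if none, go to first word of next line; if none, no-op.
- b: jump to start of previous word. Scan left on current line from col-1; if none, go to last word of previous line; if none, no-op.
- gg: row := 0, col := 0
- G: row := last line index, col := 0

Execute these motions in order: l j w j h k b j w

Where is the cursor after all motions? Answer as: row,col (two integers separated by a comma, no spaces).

Answer: 1,8

Derivation:
After 1 (l): row=0 col=1 char='k'
After 2 (j): row=1 col=1 char='_'
After 3 (w): row=1 col=3 char='o'
After 4 (j): row=2 col=3 char='_'
After 5 (h): row=2 col=2 char='t'
After 6 (k): row=1 col=2 char='_'
After 7 (b): row=0 col=4 char='r'
After 8 (j): row=1 col=4 char='n'
After 9 (w): row=1 col=8 char='g'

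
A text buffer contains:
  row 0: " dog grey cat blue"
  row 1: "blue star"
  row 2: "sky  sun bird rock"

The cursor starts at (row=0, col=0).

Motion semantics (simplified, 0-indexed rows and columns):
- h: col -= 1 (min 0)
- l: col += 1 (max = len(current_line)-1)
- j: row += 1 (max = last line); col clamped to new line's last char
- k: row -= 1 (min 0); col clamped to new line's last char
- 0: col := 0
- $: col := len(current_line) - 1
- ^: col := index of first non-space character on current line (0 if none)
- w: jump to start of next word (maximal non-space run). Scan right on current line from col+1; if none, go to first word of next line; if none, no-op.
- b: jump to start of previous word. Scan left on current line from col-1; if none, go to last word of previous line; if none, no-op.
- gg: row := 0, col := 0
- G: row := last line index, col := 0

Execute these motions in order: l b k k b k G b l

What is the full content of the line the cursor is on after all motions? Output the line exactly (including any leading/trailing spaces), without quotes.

Answer: blue star

Derivation:
After 1 (l): row=0 col=1 char='d'
After 2 (b): row=0 col=1 char='d'
After 3 (k): row=0 col=1 char='d'
After 4 (k): row=0 col=1 char='d'
After 5 (b): row=0 col=1 char='d'
After 6 (k): row=0 col=1 char='d'
After 7 (G): row=2 col=0 char='s'
After 8 (b): row=1 col=5 char='s'
After 9 (l): row=1 col=6 char='t'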